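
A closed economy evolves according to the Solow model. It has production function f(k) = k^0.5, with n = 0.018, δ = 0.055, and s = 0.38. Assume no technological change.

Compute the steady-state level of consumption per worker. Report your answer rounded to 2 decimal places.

At the steady state, Δk = 0, so s·k^α = (n + δ)·k.
Dividing both sides by k: k^(1−α) = s / (n + δ).
k^0.5 = 0.38 / (0.018 + 0.055) = 0.38 / 0.073 = 5.2055
k* = 5.2055^(1/0.5) ≈ 27.0972
y* = (k*)^α = 27.0972^0.5 ≈ 5.2055
c* = (1 − s)·y* = (1 − 0.38) × 5.2055 ≈ 3.2274

c* ≈ 3.23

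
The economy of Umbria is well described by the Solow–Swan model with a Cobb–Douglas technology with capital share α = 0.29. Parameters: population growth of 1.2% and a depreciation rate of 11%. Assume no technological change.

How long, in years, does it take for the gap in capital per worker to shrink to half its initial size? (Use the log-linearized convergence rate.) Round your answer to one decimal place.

Near the steady state the convergence rate is λ = (1 − α)(n + δ).
λ = (1 − 0.29) × 0.122 = 0.71 × 0.122 = 0.08662
Half-life = ln 2 / λ = 0.6931 / 0.08662 ≈ 8.00 years

t_½ ≈ 8.0 years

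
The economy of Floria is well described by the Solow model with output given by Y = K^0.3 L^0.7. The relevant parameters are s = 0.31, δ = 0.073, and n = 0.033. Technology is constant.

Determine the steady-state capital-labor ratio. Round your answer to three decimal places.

Steady state requires s·f(k) = (n + δ)·k, i.e. s·k^α = (n + δ)·k.
Dividing both sides by k: k^(1−α) = s / (n + δ).
k^0.7 = 0.31 / (0.033 + 0.073) = 0.31 / 0.106 = 2.9245
k* = 2.9245^(1/0.7) ≈ 4.6322

k* = 4.632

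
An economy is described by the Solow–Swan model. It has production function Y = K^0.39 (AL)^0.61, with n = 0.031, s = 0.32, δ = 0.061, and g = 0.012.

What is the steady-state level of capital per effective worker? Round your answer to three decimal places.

k* = 6.312

At the steady state, Δk = 0, so s·k^α = (n + g + δ)·k.
Dividing both sides by k: k^(1−α) = s / (n + g + δ).
k^0.61 = 0.32 / (0.031 + 0.012 + 0.061) = 0.32 / 0.104 = 3.0769
k* = 3.0769^(1/0.61) ≈ 6.3123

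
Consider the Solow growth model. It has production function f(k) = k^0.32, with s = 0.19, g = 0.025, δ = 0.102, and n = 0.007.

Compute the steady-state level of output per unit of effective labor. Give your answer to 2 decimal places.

y* ≈ 1.18

In steady state, investment equals break-even investment: s·k^α = (n + g + δ)·k.
Rearranging, k^(1−α) = s / (n + g + δ).
k^0.68 = 0.19 / (0.007 + 0.025 + 0.102) = 0.19 / 0.134 = 1.4179
k* = 1.4179^(1/0.68) ≈ 1.6711
y* = (k*)^α = 1.6711^0.32 ≈ 1.1786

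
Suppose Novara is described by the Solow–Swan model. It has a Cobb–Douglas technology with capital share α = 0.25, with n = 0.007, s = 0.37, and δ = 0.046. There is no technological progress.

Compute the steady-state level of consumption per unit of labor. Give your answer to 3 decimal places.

c* ≈ 1.204

Steady state requires s·f(k) = (n + δ)·k, i.e. s·k^α = (n + δ)·k.
Dividing both sides by k: k^(1−α) = s / (n + δ).
k^0.75 = 0.37 / (0.007 + 0.046) = 0.37 / 0.053 = 6.9811
k* = 6.9811^(1/0.75) ≈ 13.3423
y* = (k*)^α = 13.3423^0.25 ≈ 1.9112
c* = (1 − s)·y* = (1 − 0.37) × 1.9112 ≈ 1.2041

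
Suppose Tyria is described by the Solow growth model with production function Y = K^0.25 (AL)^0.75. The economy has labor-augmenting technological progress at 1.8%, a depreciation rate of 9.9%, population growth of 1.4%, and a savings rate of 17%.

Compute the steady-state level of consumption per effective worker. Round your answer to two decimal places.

At the steady state, Δk = 0, so s·k^α = (n + g + δ)·k.
Dividing both sides by k: k^(1−α) = s / (n + g + δ).
k^0.75 = 0.17 / (0.014 + 0.018 + 0.099) = 0.17 / 0.131 = 1.2977
k* = 1.2977^(1/0.75) ≈ 1.4155
y* = (k*)^α = 1.4155^0.25 ≈ 1.0908
c* = (1 − s)·y* = (1 − 0.17) × 1.0908 ≈ 0.9054

c* = 0.91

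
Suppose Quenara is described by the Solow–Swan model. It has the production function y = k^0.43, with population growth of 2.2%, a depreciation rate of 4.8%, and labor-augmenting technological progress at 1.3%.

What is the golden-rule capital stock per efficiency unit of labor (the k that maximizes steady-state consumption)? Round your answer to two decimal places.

The golden rule sets f'(k) = n + g + δ, i.e. α·k^(α−1) = n + g + δ.
So k^(1−α) = α / (n + g + δ) = 0.43 / 0.083 = 5.1807.
k_gold = 5.1807^(1/0.57) ≈ 17.9190

k_gold ≈ 17.92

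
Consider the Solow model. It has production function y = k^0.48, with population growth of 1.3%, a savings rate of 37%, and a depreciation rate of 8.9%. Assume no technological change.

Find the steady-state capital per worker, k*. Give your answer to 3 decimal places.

In steady state, investment equals break-even investment: s·k^α = (n + δ)·k.
Rearranging, k^(1−α) = s / (n + δ).
k^0.52 = 0.37 / (0.013 + 0.089) = 0.37 / 0.102 = 3.6275
k* = 3.6275^(1/0.52) ≈ 11.9170

k* ≈ 11.917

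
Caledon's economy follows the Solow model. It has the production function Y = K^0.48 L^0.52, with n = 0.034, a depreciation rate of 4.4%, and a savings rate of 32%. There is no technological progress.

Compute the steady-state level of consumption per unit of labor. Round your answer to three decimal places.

c* ≈ 2.503

In steady state, investment equals break-even investment: s·k^α = (n + δ)·k.
Dividing both sides by k: k^(1−α) = s / (n + δ).
k^0.52 = 0.32 / (0.034 + 0.044) = 0.32 / 0.078 = 4.1026
k* = 4.1026^(1/0.52) ≈ 15.0994
y* = (k*)^α = 15.0994^0.48 ≈ 3.6804
c* = (1 − s)·y* = (1 − 0.32) × 3.6804 ≈ 2.5027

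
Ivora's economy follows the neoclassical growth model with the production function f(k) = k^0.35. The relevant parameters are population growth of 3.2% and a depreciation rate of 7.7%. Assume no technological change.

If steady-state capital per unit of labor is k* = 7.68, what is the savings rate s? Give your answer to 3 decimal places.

At the steady state, Δk = 0, so s·k^α = (n + δ)·k.
So s / (n + δ) = (k*)^(1−α) = 7.68^0.65 = 3.7626.
Therefore s = 3.7626 × (n + δ) = 3.7626 × 0.109 = 0.4101.

s ≈ 0.410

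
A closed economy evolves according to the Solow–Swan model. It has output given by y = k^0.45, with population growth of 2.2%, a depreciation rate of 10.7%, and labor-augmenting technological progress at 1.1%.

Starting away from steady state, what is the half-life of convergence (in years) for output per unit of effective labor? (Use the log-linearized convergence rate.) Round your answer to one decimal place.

half-life ≈ 9.0 years

Near the steady state the convergence rate is λ = (1 − α)(n + g + δ).
λ = (1 − 0.45) × 0.140 = 0.55 × 0.140 = 0.0770
Half-life = ln 2 / λ = 0.6931 / 0.0770 ≈ 9.00 years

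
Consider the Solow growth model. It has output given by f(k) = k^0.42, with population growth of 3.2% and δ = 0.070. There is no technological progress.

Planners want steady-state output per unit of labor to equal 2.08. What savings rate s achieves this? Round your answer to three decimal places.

Steady state requires s·f(k) = (n + δ)·k, i.e. s·k^α = (n + δ)·k.
Since y* = [s/(n + δ)]^(α/(1−α)), we have s/(n + δ) = (y*)^((1−α)/α) = 2.08^1.381 = 2.7494.
Therefore s = 2.7494 × (n + δ) = 2.7494 × 0.102 = 0.2804.

s ≈ 0.280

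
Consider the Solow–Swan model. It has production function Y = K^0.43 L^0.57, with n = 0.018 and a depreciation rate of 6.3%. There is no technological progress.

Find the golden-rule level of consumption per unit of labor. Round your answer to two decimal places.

c_gold ≈ 2.01

At the golden rule, f'(k) = n + δ, so α·k^(α−1) = n + δ and k_gold = (α/(n + δ))^(1/(1−α)).
k_gold = (0.43/0.081)^(1/0.57) = 5.3086^1.7544 ≈ 18.7027
c_gold = f(k_gold) − (n + δ)·k_gold = 3.5231 − 0.081×18.7027 ≈ 2.0082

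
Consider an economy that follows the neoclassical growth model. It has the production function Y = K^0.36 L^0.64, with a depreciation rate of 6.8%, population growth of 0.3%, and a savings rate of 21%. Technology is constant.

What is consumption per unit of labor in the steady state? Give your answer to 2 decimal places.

c* ≈ 1.45

At the steady state, Δk = 0, so s·k^α = (n + δ)·k.
Rearranging, k^(1−α) = s / (n + δ).
k^0.64 = 0.21 / (0.003 + 0.068) = 0.21 / 0.071 = 2.9577
k* = 2.9577^(1/0.64) ≈ 5.4433
y* = (k*)^α = 5.4433^0.36 ≈ 1.8404
c* = (1 − s)·y* = (1 − 0.21) × 1.8404 ≈ 1.4539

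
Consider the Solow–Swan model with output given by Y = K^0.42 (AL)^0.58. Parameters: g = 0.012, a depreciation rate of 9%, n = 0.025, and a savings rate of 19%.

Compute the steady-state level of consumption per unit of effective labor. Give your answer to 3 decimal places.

In steady state, investment equals break-even investment: s·k^α = (n + g + δ)·k.
Rearranging, k^(1−α) = s / (n + g + δ).
k^0.58 = 0.19 / (0.025 + 0.012 + 0.090) = 0.19 / 0.127 = 1.4961
k* = 1.4961^(1/0.58) ≈ 2.0029
y* = (k*)^α = 2.0029^0.42 ≈ 1.3387
c* = (1 − s)·y* = (1 − 0.19) × 1.3387 ≈ 1.0843

c* ≈ 1.084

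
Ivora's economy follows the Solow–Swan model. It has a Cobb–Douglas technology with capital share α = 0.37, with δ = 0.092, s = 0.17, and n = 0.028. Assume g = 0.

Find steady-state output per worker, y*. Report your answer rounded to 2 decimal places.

y* ≈ 1.23

At the steady state, Δk = 0, so s·k^α = (n + δ)·k.
Rearranging, k^(1−α) = s / (n + δ).
k^0.63 = 0.17 / (0.028 + 0.092) = 0.17 / 0.120 = 1.4167
k* = 1.4167^(1/0.63) ≈ 1.7383
y* = (k*)^α = 1.7383^0.37 ≈ 1.2270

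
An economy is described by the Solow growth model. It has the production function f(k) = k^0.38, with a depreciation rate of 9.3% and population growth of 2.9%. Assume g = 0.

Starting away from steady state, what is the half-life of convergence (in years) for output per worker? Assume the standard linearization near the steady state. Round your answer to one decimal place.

Near the steady state the convergence rate is λ = (1 − α)(n + δ).
λ = (1 − 0.38) × 0.122 = 0.62 × 0.122 = 0.07564
Half-life = ln 2 / λ = 0.6931 / 0.07564 ≈ 9.16 years

half-life ≈ 9.2 years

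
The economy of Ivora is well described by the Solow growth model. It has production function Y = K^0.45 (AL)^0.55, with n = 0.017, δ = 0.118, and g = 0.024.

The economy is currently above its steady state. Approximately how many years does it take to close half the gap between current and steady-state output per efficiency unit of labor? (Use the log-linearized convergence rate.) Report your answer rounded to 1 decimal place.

Near the steady state the convergence rate is λ = (1 − α)(n + g + δ).
λ = (1 − 0.45) × 0.159 = 0.55 × 0.159 = 0.08745
Half-life = ln 2 / λ = 0.6931 / 0.08745 ≈ 7.93 years

half-life ≈ 7.9 years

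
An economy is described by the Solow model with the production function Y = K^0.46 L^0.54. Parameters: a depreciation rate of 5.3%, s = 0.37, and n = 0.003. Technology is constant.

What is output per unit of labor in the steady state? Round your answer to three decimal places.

In steady state, investment equals break-even investment: s·k^α = (n + δ)·k.
Dividing both sides by k: k^(1−α) = s / (n + δ).
k^0.54 = 0.37 / (0.003 + 0.053) = 0.37 / 0.056 = 6.6071
k* = 6.6071^(1/0.54) ≈ 33.0019
y* = (k*)^α = 33.0019^0.46 ≈ 4.9949

y* = 4.995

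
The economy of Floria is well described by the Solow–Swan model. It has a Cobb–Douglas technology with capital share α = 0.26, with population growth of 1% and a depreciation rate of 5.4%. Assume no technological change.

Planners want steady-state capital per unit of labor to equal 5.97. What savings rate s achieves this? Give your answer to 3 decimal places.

Steady state requires s·f(k) = (n + δ)·k, i.e. s·k^α = (n + δ)·k.
So s / (n + δ) = (k*)^(1−α) = 5.97^0.74 = 3.7516.
Therefore s = 3.7516 × (n + δ) = 3.7516 × 0.064 = 0.2401.

s ≈ 0.240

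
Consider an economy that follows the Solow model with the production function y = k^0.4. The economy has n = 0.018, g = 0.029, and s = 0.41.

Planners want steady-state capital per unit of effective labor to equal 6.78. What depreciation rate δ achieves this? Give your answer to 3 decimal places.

In steady state, investment equals break-even investment: s·k^α = (n + g + δ)·k.
So s / (n + g + δ) = (k*)^(1−α) = 6.78^0.6 = 3.1531.
Therefore n + g + δ = s / 3.1531 = 0.41 / 3.1531 = 0.1300, so δ = 0.1300 − 0.047 = 0.0830.

δ ≈ 0.083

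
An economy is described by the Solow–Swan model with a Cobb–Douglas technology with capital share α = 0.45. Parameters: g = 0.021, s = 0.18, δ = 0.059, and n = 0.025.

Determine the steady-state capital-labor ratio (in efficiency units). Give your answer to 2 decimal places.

At the steady state, Δk = 0, so s·k^α = (n + g + δ)·k.
Rearranging, k^(1−α) = s / (n + g + δ).
k^0.55 = 0.18 / (0.025 + 0.021 + 0.059) = 0.18 / 0.105 = 1.7143
k* = 1.7143^(1/0.55) ≈ 2.6645

k* = 2.66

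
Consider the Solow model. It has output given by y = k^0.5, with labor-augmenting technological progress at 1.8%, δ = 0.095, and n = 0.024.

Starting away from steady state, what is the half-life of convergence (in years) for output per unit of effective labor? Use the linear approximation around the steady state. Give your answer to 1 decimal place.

Near the steady state the convergence rate is λ = (1 − α)(n + g + δ).
λ = (1 − 0.5) × 0.137 = 0.5 × 0.137 = 0.0685
Half-life = ln 2 / λ = 0.6931 / 0.0685 ≈ 10.12 years

about 10.1 years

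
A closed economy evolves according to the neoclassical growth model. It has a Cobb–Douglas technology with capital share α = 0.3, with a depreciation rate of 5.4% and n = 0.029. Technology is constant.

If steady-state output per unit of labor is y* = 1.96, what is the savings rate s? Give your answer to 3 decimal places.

Steady state requires s·f(k) = (n + δ)·k, i.e. s·k^α = (n + δ)·k.
Since y* = [s/(n + δ)]^(α/(1−α)), we have s/(n + δ) = (y*)^((1−α)/α) = 1.96^2.3333 = 4.8075.
Therefore s = 4.8075 × (n + δ) = 4.8075 × 0.083 = 0.3990.

s ≈ 0.399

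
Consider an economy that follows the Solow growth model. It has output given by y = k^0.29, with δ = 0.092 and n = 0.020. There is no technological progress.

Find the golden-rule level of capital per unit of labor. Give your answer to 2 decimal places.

The golden rule sets f'(k) = n + δ, i.e. α·k^(α−1) = n + δ.
So k^(1−α) = α / (n + δ) = 0.29 / 0.112 = 2.5893.
k_gold = 2.5893^(1/0.71) ≈ 3.8190

k_gold ≈ 3.82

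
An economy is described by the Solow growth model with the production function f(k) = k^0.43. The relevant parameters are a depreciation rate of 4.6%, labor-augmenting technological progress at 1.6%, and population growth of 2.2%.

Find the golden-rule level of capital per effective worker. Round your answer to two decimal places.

k_gold ≈ 17.55

The golden rule sets f'(k) = n + g + δ, i.e. α·k^(α−1) = n + g + δ.
So k^(1−α) = α / (n + g + δ) = 0.43 / 0.084 = 5.1190.
k_gold = 5.1190^(1/0.57) ≈ 17.5463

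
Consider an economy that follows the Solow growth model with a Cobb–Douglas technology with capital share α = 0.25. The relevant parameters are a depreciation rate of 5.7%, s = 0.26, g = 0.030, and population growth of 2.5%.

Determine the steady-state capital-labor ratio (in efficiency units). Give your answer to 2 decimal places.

k* ≈ 3.07

Steady state requires s·f(k) = (n + g + δ)·k, i.e. s·k^α = (n + g + δ)·k.
Dividing both sides by k: k^(1−α) = s / (n + g + δ).
k^0.75 = 0.26 / (0.025 + 0.030 + 0.057) = 0.26 / 0.112 = 2.3214
k* = 2.3214^(1/0.75) ≈ 3.0737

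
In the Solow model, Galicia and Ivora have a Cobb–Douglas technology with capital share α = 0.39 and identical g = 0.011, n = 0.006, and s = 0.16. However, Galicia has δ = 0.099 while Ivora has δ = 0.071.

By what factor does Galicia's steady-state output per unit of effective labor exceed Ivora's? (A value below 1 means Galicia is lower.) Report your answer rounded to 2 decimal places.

Steady-state y* = [s/(n + g + δ)]^(α/(1−α)), so the ratio is [ (s_G/(n + g + δ)_G) / (s_I/(n + g + δ)_I) ]^0.6393.
s_G/(n + g + δ)_G = 0.16/0.116 = 1.3793; s_I/(n + g + δ)_I = 0.16/0.088 = 1.8182.
Ratio = (1.3793/1.8182)^0.6393 = 0.7586^0.6393 ≈ 0.8381

y*_G / y*_I ≈ 0.84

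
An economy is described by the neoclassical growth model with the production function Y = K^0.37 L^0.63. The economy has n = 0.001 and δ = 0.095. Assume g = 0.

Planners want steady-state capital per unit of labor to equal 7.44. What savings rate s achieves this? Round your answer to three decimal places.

s ≈ 0.340

At the steady state, Δk = 0, so s·k^α = (n + δ)·k.
So s / (n + δ) = (k*)^(1−α) = 7.44^0.63 = 3.5407.
Therefore s = 3.5407 × (n + δ) = 3.5407 × 0.096 = 0.3399.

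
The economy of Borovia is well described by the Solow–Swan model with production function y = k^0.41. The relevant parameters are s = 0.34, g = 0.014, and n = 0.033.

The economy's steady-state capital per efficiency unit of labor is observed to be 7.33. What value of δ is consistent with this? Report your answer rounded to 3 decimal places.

δ ≈ 0.058

In steady state, investment equals break-even investment: s·k^α = (n + g + δ)·k.
So s / (n + g + δ) = (k*)^(1−α) = 7.33^0.59 = 3.2390.
Therefore n + g + δ = s / 3.2390 = 0.34 / 3.2390 = 0.1050, so δ = 0.1050 − 0.047 = 0.0580.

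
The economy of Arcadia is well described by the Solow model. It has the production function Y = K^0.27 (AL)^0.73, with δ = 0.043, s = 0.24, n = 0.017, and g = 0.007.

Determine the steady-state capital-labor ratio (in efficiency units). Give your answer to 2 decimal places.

Steady state requires s·f(k) = (n + g + δ)·k, i.e. s·k^α = (n + g + δ)·k.
Rearranging, k^(1−α) = s / (n + g + δ).
k^0.73 = 0.24 / (0.017 + 0.007 + 0.043) = 0.24 / 0.067 = 3.5821
k* = 3.5821^(1/0.73) ≈ 5.7424

k* ≈ 5.74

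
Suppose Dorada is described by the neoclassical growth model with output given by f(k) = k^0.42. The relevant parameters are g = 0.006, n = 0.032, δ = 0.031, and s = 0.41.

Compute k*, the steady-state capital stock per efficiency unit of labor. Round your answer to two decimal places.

At the steady state, Δk = 0, so s·k^α = (n + g + δ)·k.
Rearranging, k^(1−α) = s / (n + g + δ).
k^0.58 = 0.41 / (0.032 + 0.006 + 0.031) = 0.41 / 0.069 = 5.9420
k* = 5.9420^(1/0.58) ≈ 21.5957

k* ≈ 21.60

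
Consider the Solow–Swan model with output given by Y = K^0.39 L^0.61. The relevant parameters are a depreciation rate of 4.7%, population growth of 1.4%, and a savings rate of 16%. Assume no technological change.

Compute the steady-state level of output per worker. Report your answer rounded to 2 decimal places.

Steady state requires s·f(k) = (n + δ)·k, i.e. s·k^α = (n + δ)·k.
Rearranging, k^(1−α) = s / (n + δ).
k^0.61 = 0.16 / (0.014 + 0.047) = 0.16 / 0.061 = 2.6230
k* = 2.6230^(1/0.61) ≈ 4.8591
y* = (k*)^α = 4.8591^0.39 ≈ 1.8525

y* ≈ 1.85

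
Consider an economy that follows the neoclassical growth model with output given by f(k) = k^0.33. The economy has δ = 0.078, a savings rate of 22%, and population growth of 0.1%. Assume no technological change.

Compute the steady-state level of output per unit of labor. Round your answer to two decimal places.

y* ≈ 1.66

At the steady state, Δk = 0, so s·k^α = (n + δ)·k.
Rearranging, k^(1−α) = s / (n + δ).
k^0.67 = 0.22 / (0.001 + 0.078) = 0.22 / 0.079 = 2.7848
k* = 2.7848^(1/0.67) ≈ 4.6118
y* = (k*)^α = 4.6118^0.33 ≈ 1.6561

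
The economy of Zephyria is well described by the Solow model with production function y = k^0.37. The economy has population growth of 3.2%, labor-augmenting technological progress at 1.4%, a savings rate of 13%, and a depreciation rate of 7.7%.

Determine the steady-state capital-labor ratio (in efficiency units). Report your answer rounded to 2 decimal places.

k* ≈ 1.09

Steady state requires s·f(k) = (n + g + δ)·k, i.e. s·k^α = (n + g + δ)·k.
Rearranging, k^(1−α) = s / (n + g + δ).
k^0.63 = 0.13 / (0.032 + 0.014 + 0.077) = 0.13 / 0.123 = 1.0569
k* = 1.0569^(1/0.63) ≈ 1.0918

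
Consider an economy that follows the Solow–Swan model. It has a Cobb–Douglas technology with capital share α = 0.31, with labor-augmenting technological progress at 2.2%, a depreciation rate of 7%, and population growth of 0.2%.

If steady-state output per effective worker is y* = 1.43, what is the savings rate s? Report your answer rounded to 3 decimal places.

s ≈ 0.208

Steady state requires s·f(k) = (n + g + δ)·k, i.e. s·k^α = (n + g + δ)·k.
Since y* = [s/(n + g + δ)]^(α/(1−α)), we have s/(n + g + δ) = (y*)^((1−α)/α) = 1.43^2.2258 = 2.2169.
Therefore s = 2.2169 × (n + g + δ) = 2.2169 × 0.094 = 0.2084.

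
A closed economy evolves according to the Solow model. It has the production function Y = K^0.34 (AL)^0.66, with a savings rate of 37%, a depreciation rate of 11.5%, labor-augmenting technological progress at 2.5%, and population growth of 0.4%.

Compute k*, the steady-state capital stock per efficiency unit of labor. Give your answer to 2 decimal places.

k* = 4.18

At the steady state, Δk = 0, so s·k^α = (n + g + δ)·k.
Rearranging, k^(1−α) = s / (n + g + δ).
k^0.66 = 0.37 / (0.004 + 0.025 + 0.115) = 0.37 / 0.144 = 2.5694
k* = 2.5694^(1/0.66) ≈ 4.1779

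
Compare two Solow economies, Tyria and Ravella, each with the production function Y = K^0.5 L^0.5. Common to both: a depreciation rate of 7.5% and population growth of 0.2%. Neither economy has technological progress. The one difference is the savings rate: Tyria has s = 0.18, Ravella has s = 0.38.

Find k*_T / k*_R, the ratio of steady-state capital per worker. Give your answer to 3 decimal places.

ratio ≈ 0.224

Steady-state k* = [s/(n + δ)]^(1/(1−α)), so the ratio is [ (s_T/(n + δ)_T) / (s_R/(n + δ)_R) ]^2.
s_T/(n + δ)_T = 0.18/0.077 = 2.3377; s_R/(n + δ)_R = 0.38/0.077 = 4.9351.
Ratio = (2.3377/4.9351)^2 = 0.4737^2 ≈ 0.2244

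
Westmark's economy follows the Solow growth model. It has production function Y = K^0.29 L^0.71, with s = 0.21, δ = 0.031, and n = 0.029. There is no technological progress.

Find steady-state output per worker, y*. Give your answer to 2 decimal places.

In steady state, investment equals break-even investment: s·k^α = (n + δ)·k.
Rearranging, k^(1−α) = s / (n + δ).
k^0.71 = 0.21 / (0.029 + 0.031) = 0.21 / 0.060 = 3.5000
k* = 3.5000^(1/0.71) ≈ 5.8384
y* = (k*)^α = 5.8384^0.29 ≈ 1.6681

y* = 1.67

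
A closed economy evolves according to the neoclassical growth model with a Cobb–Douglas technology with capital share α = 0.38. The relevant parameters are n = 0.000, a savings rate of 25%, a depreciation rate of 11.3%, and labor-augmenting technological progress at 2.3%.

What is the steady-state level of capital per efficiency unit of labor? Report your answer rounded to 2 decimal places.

In steady state, investment equals break-even investment: s·k^α = (n + g + δ)·k.
Dividing both sides by k: k^(1−α) = s / (n + g + δ).
k^0.62 = 0.25 / (0.000 + 0.023 + 0.113) = 0.25 / 0.136 = 1.8382
k* = 1.8382^(1/0.62) ≈ 2.6696

k* = 2.67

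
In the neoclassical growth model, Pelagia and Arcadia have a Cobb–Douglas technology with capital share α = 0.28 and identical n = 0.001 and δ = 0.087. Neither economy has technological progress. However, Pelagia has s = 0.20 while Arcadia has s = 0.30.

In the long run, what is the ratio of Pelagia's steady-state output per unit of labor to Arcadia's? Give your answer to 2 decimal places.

ratio ≈ 0.85

Steady-state y* = [s/(n + δ)]^(α/(1−α)), so the ratio is [ (s_P/(n + δ)_P) / (s_A/(n + δ)_A) ]^0.3889.
s_P/(n + δ)_P = 0.20/0.088 = 2.2727; s_A/(n + δ)_A = 0.30/0.088 = 3.4091.
Ratio = (2.2727/3.4091)^0.3889 = 0.6667^0.3889 ≈ 0.8541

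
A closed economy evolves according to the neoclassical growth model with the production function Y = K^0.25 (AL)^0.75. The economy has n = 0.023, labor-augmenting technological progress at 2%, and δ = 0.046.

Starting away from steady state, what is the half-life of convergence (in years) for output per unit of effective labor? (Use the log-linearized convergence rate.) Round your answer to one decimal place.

Near the steady state the convergence rate is λ = (1 − α)(n + g + δ).
λ = (1 − 0.25) × 0.089 = 0.75 × 0.089 = 0.06675
Half-life = ln 2 / λ = 0.6931 / 0.06675 ≈ 10.38 years

about 10.4 years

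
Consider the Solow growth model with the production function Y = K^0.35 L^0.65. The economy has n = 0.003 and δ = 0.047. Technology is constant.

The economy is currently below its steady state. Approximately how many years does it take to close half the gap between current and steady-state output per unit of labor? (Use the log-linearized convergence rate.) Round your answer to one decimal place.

Near the steady state the convergence rate is λ = (1 − α)(n + δ).
λ = (1 − 0.35) × 0.050 = 0.65 × 0.050 = 0.0325
Half-life = ln 2 / λ = 0.6931 / 0.0325 ≈ 21.33 years

half-life ≈ 21.3 years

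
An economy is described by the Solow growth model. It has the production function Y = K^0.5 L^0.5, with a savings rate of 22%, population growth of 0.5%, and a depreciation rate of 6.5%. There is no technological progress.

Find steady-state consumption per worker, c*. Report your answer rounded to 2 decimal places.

c* ≈ 2.45

Steady state requires s·f(k) = (n + δ)·k, i.e. s·k^α = (n + δ)·k.
Rearranging, k^(1−α) = s / (n + δ).
k^0.5 = 0.22 / (0.005 + 0.065) = 0.22 / 0.070 = 3.1429
k* = 3.1429^(1/0.5) ≈ 9.8778
y* = (k*)^α = 9.8778^0.5 ≈ 3.1429
c* = (1 − s)·y* = (1 − 0.22) × 3.1429 ≈ 2.4515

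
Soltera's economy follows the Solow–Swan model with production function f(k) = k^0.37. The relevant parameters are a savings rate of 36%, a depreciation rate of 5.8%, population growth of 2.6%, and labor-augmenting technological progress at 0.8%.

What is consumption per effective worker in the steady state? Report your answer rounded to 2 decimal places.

c* = 1.43

In steady state, investment equals break-even investment: s·k^α = (n + g + δ)·k.
Rearranging, k^(1−α) = s / (n + g + δ).
k^0.63 = 0.36 / (0.026 + 0.008 + 0.058) = 0.36 / 0.092 = 3.9130
k* = 3.9130^(1/0.63) ≈ 8.7195
y* = (k*)^α = 8.7195^0.37 ≈ 2.2283
c* = (1 − s)·y* = (1 − 0.36) × 2.2283 ≈ 1.4261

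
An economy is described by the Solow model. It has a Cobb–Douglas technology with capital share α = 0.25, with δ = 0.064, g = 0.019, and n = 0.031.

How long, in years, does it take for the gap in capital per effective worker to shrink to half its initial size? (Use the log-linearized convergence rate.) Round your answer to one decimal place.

about 8.1 years

Near the steady state the convergence rate is λ = (1 − α)(n + g + δ).
λ = (1 − 0.25) × 0.114 = 0.75 × 0.114 = 0.0855
Half-life = ln 2 / λ = 0.6931 / 0.0855 ≈ 8.11 years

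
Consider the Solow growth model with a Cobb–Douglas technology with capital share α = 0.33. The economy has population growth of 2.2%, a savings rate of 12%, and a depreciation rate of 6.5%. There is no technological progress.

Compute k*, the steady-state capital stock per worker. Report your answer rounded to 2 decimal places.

k* ≈ 1.62

In steady state, investment equals break-even investment: s·k^α = (n + δ)·k.
Rearranging, k^(1−α) = s / (n + δ).
k^0.67 = 0.12 / (0.022 + 0.065) = 0.12 / 0.087 = 1.3793
k* = 1.3793^(1/0.67) ≈ 1.6160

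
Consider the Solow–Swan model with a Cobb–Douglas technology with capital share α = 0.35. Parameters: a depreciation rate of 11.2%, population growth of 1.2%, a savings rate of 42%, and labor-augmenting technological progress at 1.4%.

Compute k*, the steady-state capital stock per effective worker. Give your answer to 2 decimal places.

At the steady state, Δk = 0, so s·k^α = (n + g + δ)·k.
Dividing both sides by k: k^(1−α) = s / (n + g + δ).
k^0.65 = 0.42 / (0.012 + 0.014 + 0.112) = 0.42 / 0.138 = 3.0435
k* = 3.0435^(1/0.65) ≈ 5.5418

k* ≈ 5.54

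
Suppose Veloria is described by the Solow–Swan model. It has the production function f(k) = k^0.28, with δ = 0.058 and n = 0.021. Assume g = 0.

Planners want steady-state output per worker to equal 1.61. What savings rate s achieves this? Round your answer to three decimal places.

In steady state, investment equals break-even investment: s·k^α = (n + δ)·k.
Since y* = [s/(n + δ)]^(α/(1−α)), we have s/(n + δ) = (y*)^((1−α)/α) = 1.61^2.5714 = 3.4028.
Therefore s = 3.4028 × (n + δ) = 3.4028 × 0.079 = 0.2688.

s ≈ 0.269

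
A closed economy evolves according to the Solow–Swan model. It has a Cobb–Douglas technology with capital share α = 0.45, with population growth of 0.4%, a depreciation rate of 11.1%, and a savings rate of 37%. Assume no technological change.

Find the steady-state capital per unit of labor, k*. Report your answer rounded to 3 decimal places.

In steady state, investment equals break-even investment: s·k^α = (n + δ)·k.
Dividing both sides by k: k^(1−α) = s / (n + δ).
k^0.55 = 0.37 / (0.004 + 0.111) = 0.37 / 0.115 = 3.2174
k* = 3.2174^(1/0.55) ≈ 8.3702

k* ≈ 8.370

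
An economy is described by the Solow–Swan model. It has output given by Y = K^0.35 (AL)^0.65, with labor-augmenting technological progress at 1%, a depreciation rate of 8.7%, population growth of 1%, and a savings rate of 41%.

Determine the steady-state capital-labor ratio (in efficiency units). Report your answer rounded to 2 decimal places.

Steady state requires s·f(k) = (n + g + δ)·k, i.e. s·k^α = (n + g + δ)·k.
Dividing both sides by k: k^(1−α) = s / (n + g + δ).
k^0.65 = 0.41 / (0.010 + 0.010 + 0.087) = 0.41 / 0.107 = 3.8318
k* = 3.8318^(1/0.65) ≈ 7.8985

k* = 7.90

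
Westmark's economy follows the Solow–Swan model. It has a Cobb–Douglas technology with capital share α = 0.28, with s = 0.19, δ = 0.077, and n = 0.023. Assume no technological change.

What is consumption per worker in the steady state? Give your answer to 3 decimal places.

c* = 1.040

Steady state requires s·f(k) = (n + δ)·k, i.e. s·k^α = (n + δ)·k.
Dividing both sides by k: k^(1−α) = s / (n + δ).
k^0.72 = 0.19 / (0.023 + 0.077) = 0.19 / 0.100 = 1.9000
k* = 1.9000^(1/0.72) ≈ 2.4387
y* = (k*)^α = 2.4387^0.28 ≈ 1.2835
c* = (1 − s)·y* = (1 − 0.19) × 1.2835 ≈ 1.0396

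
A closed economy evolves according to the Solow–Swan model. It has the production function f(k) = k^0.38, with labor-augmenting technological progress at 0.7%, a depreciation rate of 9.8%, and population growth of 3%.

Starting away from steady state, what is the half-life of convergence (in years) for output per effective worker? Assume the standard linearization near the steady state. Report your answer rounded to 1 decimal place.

Near the steady state the convergence rate is λ = (1 − α)(n + g + δ).
λ = (1 − 0.38) × 0.135 = 0.62 × 0.135 = 0.0837
Half-life = ln 2 / λ = 0.6931 / 0.0837 ≈ 8.28 years

half-life ≈ 8.3 years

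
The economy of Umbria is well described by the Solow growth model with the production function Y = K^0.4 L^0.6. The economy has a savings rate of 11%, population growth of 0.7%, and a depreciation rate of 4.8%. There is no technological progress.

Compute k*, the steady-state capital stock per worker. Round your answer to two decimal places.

In steady state, investment equals break-even investment: s·k^α = (n + δ)·k.
Rearranging, k^(1−α) = s / (n + δ).
k^0.6 = 0.11 / (0.007 + 0.048) = 0.11 / 0.055 = 2.0000
k* = 2.0000^(1/0.6) ≈ 3.1748

k* ≈ 3.17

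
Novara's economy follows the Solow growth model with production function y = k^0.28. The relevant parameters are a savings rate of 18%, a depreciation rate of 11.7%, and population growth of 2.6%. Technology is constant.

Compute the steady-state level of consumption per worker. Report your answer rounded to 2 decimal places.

c* ≈ 0.90

Steady state requires s·f(k) = (n + δ)·k, i.e. s·k^α = (n + δ)·k.
Rearranging, k^(1−α) = s / (n + δ).
k^0.72 = 0.18 / (0.026 + 0.117) = 0.18 / 0.143 = 1.2587
k* = 1.2587^(1/0.72) ≈ 1.3765
y* = (k*)^α = 1.3765^0.28 ≈ 1.0936
c* = (1 − s)·y* = (1 − 0.18) × 1.0936 ≈ 0.8968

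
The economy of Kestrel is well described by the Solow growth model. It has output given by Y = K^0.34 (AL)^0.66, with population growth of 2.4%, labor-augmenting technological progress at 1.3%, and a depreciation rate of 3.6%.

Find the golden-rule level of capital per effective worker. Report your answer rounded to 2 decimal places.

k_gold ≈ 10.29

The golden rule sets f'(k) = n + g + δ, i.e. α·k^(α−1) = n + g + δ.
So k^(1−α) = α / (n + g + δ) = 0.34 / 0.073 = 4.6575.
k_gold = 4.6575^(1/0.66) ≈ 10.2885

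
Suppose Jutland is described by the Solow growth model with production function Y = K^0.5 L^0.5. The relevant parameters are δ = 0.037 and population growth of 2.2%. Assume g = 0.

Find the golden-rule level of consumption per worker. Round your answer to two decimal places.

c_gold ≈ 4.24

At the golden rule, f'(k) = n + δ, so α·k^(α−1) = n + δ and k_gold = (α/(n + δ))^(1/(1−α)).
k_gold = (0.5/0.059)^(1/0.5) = 8.4746^2 ≈ 71.8188
c_gold = f(k_gold) − (n + δ)·k_gold = 8.4746 − 0.059×71.8188 ≈ 4.2373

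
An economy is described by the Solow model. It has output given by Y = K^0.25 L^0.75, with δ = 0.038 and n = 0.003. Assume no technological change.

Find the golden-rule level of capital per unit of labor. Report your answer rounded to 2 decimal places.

k_gold ≈ 11.14

The golden rule sets f'(k) = n + δ, i.e. α·k^(α−1) = n + δ.
So k^(1−α) = α / (n + δ) = 0.25 / 0.041 = 6.0976.
k_gold = 6.0976^(1/0.75) ≈ 11.1398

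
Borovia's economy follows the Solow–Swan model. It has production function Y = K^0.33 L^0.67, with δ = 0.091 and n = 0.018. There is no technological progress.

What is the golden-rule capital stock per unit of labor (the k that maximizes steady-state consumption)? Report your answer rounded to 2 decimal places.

The golden rule sets f'(k) = n + δ, i.e. α·k^(α−1) = n + δ.
So k^(1−α) = α / (n + δ) = 0.33 / 0.109 = 3.0275.
k_gold = 3.0275^(1/0.67) ≈ 5.2244

k_gold ≈ 5.22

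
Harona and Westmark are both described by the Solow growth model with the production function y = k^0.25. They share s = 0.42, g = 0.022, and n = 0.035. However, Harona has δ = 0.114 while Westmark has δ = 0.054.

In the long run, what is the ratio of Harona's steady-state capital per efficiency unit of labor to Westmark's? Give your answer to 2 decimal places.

Steady-state k* = [s/(n + g + δ)]^(1/(1−α)), so the ratio is [ (s_H/(n + g + δ)_H) / (s_W/(n + g + δ)_W) ]^1.3333.
s_H/(n + g + δ)_H = 0.42/0.171 = 2.4561; s_W/(n + g + δ)_W = 0.42/0.111 = 3.7838.
Ratio = (2.4561/3.7838)^1.3333 = 0.6491^1.3333 ≈ 0.5620

k*_H / k*_W ≈ 0.56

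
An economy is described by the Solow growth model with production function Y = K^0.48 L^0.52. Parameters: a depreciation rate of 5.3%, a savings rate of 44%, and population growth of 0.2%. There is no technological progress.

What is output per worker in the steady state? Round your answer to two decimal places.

Steady state requires s·f(k) = (n + δ)·k, i.e. s·k^α = (n + δ)·k.
Rearranging, k^(1−α) = s / (n + δ).
k^0.52 = 0.44 / (0.002 + 0.053) = 0.44 / 0.055 = 8.0000
k* = 8.0000^(1/0.52) ≈ 54.5395
y* = (k*)^α = 54.5395^0.48 ≈ 6.8174

y* ≈ 6.82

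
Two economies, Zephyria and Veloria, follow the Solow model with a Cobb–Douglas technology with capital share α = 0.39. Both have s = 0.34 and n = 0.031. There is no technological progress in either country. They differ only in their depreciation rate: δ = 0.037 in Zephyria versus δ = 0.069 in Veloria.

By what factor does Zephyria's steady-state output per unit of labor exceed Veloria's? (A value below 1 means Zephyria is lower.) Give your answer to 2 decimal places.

Steady-state y* = [s/(n + δ)]^(α/(1−α)), so the ratio is [ (s_Z/(n + δ)_Z) / (s_V/(n + δ)_V) ]^0.6393.
s_Z/(n + δ)_Z = 0.34/0.068 = 5.0000; s_V/(n + δ)_V = 0.34/0.100 = 3.4000.
Ratio = (5.0000/3.4000)^0.6393 = 1.4706^0.6393 ≈ 1.2796

ratio ≈ 1.28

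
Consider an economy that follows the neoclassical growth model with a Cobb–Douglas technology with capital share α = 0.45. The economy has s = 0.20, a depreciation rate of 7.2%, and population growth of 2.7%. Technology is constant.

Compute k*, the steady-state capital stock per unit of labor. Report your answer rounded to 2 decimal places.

At the steady state, Δk = 0, so s·k^α = (n + δ)·k.
Dividing both sides by k: k^(1−α) = s / (n + δ).
k^0.55 = 0.20 / (0.027 + 0.072) = 0.20 / 0.099 = 2.0202
k* = 2.0202^(1/0.55) ≈ 3.5914

k* = 3.59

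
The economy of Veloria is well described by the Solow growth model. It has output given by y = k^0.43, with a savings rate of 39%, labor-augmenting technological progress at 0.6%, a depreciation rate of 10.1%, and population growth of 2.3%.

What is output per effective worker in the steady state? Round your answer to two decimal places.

In steady state, investment equals break-even investment: s·k^α = (n + g + δ)·k.
Rearranging, k^(1−α) = s / (n + g + δ).
k^0.57 = 0.39 / (0.023 + 0.006 + 0.101) = 0.39 / 0.130 = 3.0000
k* = 3.0000^(1/0.57) ≈ 6.8716
y* = (k*)^α = 6.8716^0.43 ≈ 2.2905

y* = 2.29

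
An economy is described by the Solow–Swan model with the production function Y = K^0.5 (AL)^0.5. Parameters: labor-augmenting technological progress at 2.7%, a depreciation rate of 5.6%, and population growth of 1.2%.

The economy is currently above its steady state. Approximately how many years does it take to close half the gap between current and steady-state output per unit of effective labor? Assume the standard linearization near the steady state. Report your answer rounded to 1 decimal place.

about 14.6 years

Near the steady state the convergence rate is λ = (1 − α)(n + g + δ).
λ = (1 − 0.5) × 0.095 = 0.5 × 0.095 = 0.0475
Half-life = ln 2 / λ = 0.6931 / 0.0475 ≈ 14.59 years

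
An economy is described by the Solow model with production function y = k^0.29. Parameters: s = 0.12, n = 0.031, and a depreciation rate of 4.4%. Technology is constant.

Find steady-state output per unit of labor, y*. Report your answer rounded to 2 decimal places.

At the steady state, Δk = 0, so s·k^α = (n + δ)·k.
Rearranging, k^(1−α) = s / (n + δ).
k^0.71 = 0.12 / (0.031 + 0.044) = 0.12 / 0.075 = 1.6000
k* = 1.6000^(1/0.71) ≈ 1.9386
y* = (k*)^α = 1.9386^0.29 ≈ 1.2116

y* ≈ 1.21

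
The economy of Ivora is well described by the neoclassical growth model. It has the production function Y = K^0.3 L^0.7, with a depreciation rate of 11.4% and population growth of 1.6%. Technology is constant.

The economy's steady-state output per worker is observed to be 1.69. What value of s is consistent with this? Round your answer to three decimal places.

In steady state, investment equals break-even investment: s·k^α = (n + δ)·k.
Since y* = [s/(n + δ)]^(α/(1−α)), we have s/(n + δ) = (y*)^((1−α)/α) = 1.69^2.3333 = 3.4020.
Therefore s = 3.4020 × (n + δ) = 3.4020 × 0.130 = 0.4423.

s ≈ 0.442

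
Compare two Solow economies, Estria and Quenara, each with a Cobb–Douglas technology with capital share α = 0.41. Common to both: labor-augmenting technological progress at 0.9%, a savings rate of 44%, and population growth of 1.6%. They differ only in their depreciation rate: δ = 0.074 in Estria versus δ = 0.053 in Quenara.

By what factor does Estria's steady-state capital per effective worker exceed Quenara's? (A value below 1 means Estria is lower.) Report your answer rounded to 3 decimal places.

Steady-state k* = [s/(n + g + δ)]^(1/(1−α)), so the ratio is [ (s_E/(n + g + δ)_E) / (s_Q/(n + g + δ)_Q) ]^1.6949.
s_E/(n + g + δ)_E = 0.44/0.099 = 4.4444; s_Q/(n + g + δ)_Q = 0.44/0.078 = 5.6410.
Ratio = (4.4444/5.6410)^1.6949 = 0.7879^1.6949 ≈ 0.6676

ratio ≈ 0.668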